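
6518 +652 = 7170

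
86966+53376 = 140342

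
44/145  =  44/145=0.30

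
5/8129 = 5/8129 = 0.00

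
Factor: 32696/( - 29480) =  - 61/55 = - 5^( - 1 ) * 11^ ( - 1 )*61^1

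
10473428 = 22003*476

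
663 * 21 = 13923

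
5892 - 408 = 5484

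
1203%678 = 525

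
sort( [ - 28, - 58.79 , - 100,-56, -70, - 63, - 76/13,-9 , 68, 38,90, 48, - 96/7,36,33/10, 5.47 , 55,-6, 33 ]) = [-100,-70,-63, - 58.79, - 56,  -  28,-96/7,-9, - 6, - 76/13, 33/10,5.47,33,36, 38,48,55,68,90 ]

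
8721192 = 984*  8863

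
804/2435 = 804/2435 = 0.33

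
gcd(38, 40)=2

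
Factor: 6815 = 5^1*29^1 *47^1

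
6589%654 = 49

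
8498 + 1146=9644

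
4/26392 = 1/6598=   0.00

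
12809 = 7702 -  - 5107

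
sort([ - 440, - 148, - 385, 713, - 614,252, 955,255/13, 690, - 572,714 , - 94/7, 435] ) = [-614, - 572,- 440, - 385, - 148 , - 94/7,255/13,252,435,690,  713, 714, 955 ] 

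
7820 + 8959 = 16779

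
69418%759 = 349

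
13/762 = 13/762=0.02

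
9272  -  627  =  8645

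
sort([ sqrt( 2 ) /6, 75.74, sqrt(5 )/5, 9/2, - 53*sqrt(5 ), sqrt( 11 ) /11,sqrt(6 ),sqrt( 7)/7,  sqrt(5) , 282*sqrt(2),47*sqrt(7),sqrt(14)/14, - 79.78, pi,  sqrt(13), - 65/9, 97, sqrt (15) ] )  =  [ - 53 * sqrt( 5), - 79.78, - 65/9,sqrt(2)/6,sqrt(14)/14,sqrt(11 )/11, sqrt(7 ) /7,sqrt( 5)/5,sqrt (5),  sqrt(6 ),pi,  sqrt(13),sqrt( 15),  9/2  ,  75.74, 97, 47*sqrt(7 ) , 282*sqrt( 2) ]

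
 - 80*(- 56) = 4480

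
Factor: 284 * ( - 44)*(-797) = 9959312 = 2^4*11^1*71^1*797^1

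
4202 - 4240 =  - 38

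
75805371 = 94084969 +  -  18279598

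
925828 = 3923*236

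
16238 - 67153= - 50915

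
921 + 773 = 1694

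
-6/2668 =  - 3/1334 = -0.00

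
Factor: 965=5^1 * 193^1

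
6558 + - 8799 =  - 2241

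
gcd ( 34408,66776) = 136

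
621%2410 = 621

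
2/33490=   1/16745 = 0.00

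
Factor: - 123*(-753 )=3^2*41^1 * 251^1 = 92619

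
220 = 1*220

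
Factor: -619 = -619^1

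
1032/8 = 129 = 129.00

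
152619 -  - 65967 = 218586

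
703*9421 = 6622963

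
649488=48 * 13531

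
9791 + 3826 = 13617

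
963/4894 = 963/4894 = 0.20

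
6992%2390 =2212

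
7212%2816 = 1580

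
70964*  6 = 425784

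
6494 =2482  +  4012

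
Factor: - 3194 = - 2^1*1597^1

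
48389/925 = 48389/925 = 52.31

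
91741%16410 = 9691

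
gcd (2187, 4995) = 27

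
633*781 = 494373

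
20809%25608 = 20809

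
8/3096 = 1/387 = 0.00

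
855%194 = 79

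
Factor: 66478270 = 2^1*5^1*37^1*179671^1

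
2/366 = 1/183 = 0.01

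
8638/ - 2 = -4319/1 = -4319.00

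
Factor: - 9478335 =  - 3^1*5^1 * 631889^1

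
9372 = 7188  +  2184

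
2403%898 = 607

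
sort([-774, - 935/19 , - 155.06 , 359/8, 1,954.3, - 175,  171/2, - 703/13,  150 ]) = [-774,-175,-155.06 , - 703/13,-935/19, 1,  359/8,171/2  ,  150,954.3]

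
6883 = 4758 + 2125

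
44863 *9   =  403767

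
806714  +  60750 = 867464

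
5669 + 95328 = 100997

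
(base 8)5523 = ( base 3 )10222101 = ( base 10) 2899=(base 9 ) 3871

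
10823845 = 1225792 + 9598053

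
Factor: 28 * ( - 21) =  - 588 = - 2^2*3^1 * 7^2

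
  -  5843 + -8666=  - 14509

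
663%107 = 21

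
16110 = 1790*9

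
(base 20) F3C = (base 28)7ko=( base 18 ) 10d6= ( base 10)6072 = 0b1011110111000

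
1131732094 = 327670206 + 804061888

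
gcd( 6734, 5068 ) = 14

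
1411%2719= 1411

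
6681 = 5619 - - 1062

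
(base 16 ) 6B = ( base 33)38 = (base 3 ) 10222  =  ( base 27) 3q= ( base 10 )107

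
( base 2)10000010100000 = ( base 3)102110100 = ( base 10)8352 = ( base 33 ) 7M3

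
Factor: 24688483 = 29^1*851327^1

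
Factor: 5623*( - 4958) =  - 2^1*37^1*67^1*5623^1 = - 27878834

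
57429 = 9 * 6381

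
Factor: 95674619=95674619^1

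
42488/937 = 45 + 323/937 = 45.34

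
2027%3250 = 2027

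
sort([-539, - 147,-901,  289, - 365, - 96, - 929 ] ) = [-929,  -  901, - 539, - 365, - 147, - 96,289] 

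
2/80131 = 2/80131= 0.00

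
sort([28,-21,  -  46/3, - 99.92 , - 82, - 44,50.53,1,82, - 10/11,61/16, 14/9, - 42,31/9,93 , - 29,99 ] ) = [ - 99.92,- 82, - 44, - 42, - 29, - 21, - 46/3, - 10/11,1,14/9,31/9, 61/16,28,50.53,82, 93,  99]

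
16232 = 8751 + 7481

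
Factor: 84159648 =2^5*  3^5 * 79^1 * 137^1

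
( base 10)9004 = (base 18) 19e4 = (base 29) AKE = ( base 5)242004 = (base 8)21454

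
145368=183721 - 38353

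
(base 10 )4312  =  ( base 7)15400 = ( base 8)10330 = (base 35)3i7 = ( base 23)83b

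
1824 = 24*76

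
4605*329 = 1515045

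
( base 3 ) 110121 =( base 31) au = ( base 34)a0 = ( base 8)524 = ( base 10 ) 340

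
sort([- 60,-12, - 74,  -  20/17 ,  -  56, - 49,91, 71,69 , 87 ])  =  [ - 74 ,- 60, - 56,-49,-12, - 20/17,69,71,87,91]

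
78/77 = 78/77 = 1.01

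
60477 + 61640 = 122117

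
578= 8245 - 7667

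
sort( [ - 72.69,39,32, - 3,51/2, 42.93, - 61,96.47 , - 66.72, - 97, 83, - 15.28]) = [ - 97  , - 72.69, - 66.72, - 61, - 15.28,- 3,  51/2, 32,  39, 42.93,83,96.47 ]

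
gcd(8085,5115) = 165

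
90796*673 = 61105708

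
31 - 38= - 7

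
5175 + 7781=12956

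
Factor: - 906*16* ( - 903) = 2^5 *3^2*7^1 * 43^1*151^1 = 13089888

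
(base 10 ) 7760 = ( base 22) g0g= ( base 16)1e50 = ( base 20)j80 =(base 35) 6BP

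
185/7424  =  185/7424 = 0.02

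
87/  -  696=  - 1/8= - 0.12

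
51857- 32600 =19257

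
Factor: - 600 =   -  2^3*3^1 * 5^2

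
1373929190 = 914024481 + 459904709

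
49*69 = 3381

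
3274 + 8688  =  11962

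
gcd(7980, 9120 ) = 1140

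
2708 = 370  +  2338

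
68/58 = 1 + 5/29= 1.17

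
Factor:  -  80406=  - 2^1*3^3*1489^1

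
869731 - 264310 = 605421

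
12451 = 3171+9280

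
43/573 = 43/573 = 0.08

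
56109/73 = 56109/73=   768.62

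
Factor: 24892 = 2^2*7^2*127^1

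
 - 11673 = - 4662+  - 7011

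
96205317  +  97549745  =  193755062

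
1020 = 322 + 698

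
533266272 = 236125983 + 297140289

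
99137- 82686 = 16451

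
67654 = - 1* ( - 67654) 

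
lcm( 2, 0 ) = 0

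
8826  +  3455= 12281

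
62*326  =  20212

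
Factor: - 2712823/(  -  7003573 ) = 2712823^1*7003573^( - 1) 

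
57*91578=5219946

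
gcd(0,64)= 64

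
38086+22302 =60388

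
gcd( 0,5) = 5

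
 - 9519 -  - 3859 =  - 5660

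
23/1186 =23/1186=0.02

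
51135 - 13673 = 37462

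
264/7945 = 264/7945 =0.03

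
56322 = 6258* 9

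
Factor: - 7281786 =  - 2^1*3^1*1213631^1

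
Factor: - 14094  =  -2^1*3^5*29^1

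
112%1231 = 112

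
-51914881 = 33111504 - 85026385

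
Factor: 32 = 2^5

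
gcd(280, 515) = 5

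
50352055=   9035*5573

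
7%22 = 7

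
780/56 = 195/14= 13.93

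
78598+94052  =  172650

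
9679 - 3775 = 5904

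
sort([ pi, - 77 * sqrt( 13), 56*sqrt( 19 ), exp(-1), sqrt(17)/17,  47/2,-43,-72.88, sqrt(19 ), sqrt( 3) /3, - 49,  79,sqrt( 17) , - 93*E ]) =[- 77*sqrt (13),  -  93*E, - 72.88,- 49,  -  43, sqrt( 17 ) /17,exp(-1), sqrt( 3)/3,pi,sqrt ( 17), sqrt( 19), 47/2, 79,  56 *sqrt( 19)] 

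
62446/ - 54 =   -  31223/27 = - 1156.41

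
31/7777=31/7777 = 0.00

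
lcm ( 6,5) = 30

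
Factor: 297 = 3^3*11^1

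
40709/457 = 40709/457 = 89.08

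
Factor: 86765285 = 5^1*881^1*19697^1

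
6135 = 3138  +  2997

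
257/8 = 257/8 = 32.12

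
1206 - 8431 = - 7225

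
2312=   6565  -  4253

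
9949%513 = 202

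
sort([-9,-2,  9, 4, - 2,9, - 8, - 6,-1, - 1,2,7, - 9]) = [ - 9, - 9,-8, - 6, - 2, - 2,- 1,  -  1, 2,4, 7 , 9,  9 ]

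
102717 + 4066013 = 4168730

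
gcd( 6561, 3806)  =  1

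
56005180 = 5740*9757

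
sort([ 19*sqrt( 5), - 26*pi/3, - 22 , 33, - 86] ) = [ - 86, - 26*pi/3, - 22,33,  19*sqrt(5) ] 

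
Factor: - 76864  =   - 2^6*1201^1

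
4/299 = 4/299 = 0.01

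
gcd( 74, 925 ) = 37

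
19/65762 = 19/65762 = 0.00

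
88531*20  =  1770620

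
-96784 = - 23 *4208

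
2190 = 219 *10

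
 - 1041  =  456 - 1497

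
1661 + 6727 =8388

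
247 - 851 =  - 604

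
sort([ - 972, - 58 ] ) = [ - 972, - 58]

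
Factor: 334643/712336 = 2^(- 4 )*211^(-2 )*334643^1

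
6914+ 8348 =15262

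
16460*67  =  1102820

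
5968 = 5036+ 932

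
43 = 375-332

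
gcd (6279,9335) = 1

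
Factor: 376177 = 113^1*3329^1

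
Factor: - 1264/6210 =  - 2^3 * 3^( -3)*5^( - 1 ) * 23^ ( - 1) * 79^1 = - 632/3105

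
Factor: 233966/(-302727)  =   - 2^1*3^( - 1) * 113^(  -  1 ) *131^1 = -262/339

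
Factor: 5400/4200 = 9/7 = 3^2 *7^( - 1 ) 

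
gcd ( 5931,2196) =9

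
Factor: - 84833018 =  - 2^1 * 41^1*1034549^1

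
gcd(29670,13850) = 10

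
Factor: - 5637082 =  - 2^1 * 11^1*89^1*2879^1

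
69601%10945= 3931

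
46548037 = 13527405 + 33020632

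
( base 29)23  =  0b111101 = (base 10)61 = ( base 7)115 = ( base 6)141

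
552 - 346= 206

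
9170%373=218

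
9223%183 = 73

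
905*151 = 136655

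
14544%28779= 14544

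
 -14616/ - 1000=14 +77/125=14.62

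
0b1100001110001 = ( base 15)1cc2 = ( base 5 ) 200012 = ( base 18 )115b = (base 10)6257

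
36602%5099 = 909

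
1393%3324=1393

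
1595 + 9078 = 10673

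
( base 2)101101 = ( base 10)45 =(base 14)33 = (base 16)2d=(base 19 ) 27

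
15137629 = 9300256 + 5837373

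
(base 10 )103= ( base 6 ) 251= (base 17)61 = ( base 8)147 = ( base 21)4j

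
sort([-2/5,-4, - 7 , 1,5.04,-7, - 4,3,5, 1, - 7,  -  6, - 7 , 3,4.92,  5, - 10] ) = [ - 10,-7, - 7,-7, -7, - 6,-4 ,  -  4, - 2/5,1,1,  3,3,  4.92,5, 5,5.04 ]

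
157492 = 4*39373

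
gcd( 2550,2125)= 425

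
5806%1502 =1300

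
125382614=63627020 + 61755594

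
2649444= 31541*84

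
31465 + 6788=38253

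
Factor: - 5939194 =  - 2^1 * 2969597^1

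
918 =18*51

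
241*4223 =1017743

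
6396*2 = 12792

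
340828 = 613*556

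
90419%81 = 23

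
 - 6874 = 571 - 7445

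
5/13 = 5/13 = 0.38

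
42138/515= 81 + 423/515 = 81.82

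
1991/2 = 995+1/2 = 995.50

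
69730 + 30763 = 100493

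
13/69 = 13/69 =0.19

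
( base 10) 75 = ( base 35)25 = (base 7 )135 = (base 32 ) 2B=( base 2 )1001011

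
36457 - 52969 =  - 16512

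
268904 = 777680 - 508776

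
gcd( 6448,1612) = 1612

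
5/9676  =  5/9676 = 0.00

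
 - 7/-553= 1/79 = 0.01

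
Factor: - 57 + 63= 6=2^1*3^1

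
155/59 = 155/59 =2.63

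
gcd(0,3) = 3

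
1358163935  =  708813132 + 649350803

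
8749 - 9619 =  - 870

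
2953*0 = 0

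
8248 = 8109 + 139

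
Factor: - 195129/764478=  - 2^ ( - 1) * 11^( - 1)*13^( - 1)*73^1 = - 73/286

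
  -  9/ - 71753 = 9/71753 = 0.00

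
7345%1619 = 869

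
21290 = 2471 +18819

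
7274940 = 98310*74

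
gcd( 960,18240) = 960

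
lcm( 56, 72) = 504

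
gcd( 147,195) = 3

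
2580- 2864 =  - 284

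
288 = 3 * 96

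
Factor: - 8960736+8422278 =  - 538458 = - 2^1* 3^1*17^1*5279^1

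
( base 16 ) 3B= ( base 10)59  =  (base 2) 111011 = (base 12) 4B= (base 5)214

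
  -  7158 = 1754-8912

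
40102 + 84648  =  124750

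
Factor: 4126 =2^1*2063^1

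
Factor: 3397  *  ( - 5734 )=-2^1*43^1*47^1*61^1*79^1=- 19478398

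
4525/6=4525/6= 754.17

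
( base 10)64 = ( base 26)2C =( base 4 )1000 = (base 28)28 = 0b1000000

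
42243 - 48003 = -5760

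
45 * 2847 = 128115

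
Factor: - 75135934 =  - 2^1*283^1* 132749^1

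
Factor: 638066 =2^1*11^1 * 13^1*23^1*97^1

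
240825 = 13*18525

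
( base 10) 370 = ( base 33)b7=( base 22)GI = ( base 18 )12a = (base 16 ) 172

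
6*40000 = 240000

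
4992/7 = 713 + 1/7 = 713.14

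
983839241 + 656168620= 1640007861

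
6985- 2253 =4732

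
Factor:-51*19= -3^1 *17^1 * 19^1 = - 969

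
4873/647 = 4873/647 = 7.53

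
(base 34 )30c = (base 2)110110011000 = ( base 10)3480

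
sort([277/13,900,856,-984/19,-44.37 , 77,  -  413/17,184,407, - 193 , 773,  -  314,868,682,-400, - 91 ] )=[ - 400,-314, - 193,  -  91, - 984/19, -44.37,- 413/17, 277/13, 77,  184,407, 682,  773, 856,868, 900 ]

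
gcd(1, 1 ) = 1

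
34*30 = 1020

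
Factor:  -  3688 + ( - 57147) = - 60835= - 5^1*23^3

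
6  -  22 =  - 16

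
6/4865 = 6/4865 = 0.00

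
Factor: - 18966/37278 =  - 3^( - 1) * 19^(-1)*29^1 = - 29/57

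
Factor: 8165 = 5^1 * 23^1* 71^1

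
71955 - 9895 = 62060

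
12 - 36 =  - 24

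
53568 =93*576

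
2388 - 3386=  - 998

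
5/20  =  1/4 = 0.25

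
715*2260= 1615900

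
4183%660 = 223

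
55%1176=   55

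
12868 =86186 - 73318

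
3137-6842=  - 3705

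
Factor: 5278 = 2^1*7^1*13^1*29^1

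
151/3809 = 151/3809 = 0.04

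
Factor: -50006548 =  - 2^2*2389^1 * 5233^1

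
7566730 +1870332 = 9437062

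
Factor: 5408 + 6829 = 12237 = 3^1 * 4079^1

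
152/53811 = 152/53811 = 0.00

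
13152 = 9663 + 3489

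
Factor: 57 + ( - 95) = -38 = - 2^1*19^1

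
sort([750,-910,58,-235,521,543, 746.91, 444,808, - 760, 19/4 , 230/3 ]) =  [ - 910,  -  760, - 235, 19/4, 58, 230/3  ,  444, 521 , 543,746.91, 750, 808 ] 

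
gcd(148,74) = 74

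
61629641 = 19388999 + 42240642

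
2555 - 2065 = 490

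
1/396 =1/396  =  0.00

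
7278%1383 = 363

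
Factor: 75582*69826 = 2^2*3^2*13^1* 17^1 *19^1* 34913^1 = 5277588732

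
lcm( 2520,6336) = 221760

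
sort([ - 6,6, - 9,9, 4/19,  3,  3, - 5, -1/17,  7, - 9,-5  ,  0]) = [ - 9, - 9, - 6,-5, - 5, - 1/17, 0,4/19,3, 3,6,7, 9] 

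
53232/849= 62 + 198/283 = 62.70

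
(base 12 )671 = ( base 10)949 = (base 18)2GD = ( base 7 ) 2524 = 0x3B5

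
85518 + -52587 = 32931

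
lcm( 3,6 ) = 6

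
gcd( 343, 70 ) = 7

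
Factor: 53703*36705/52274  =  1971168615/52274 = 2^( - 1)*3^6*5^1*13^1*17^1*59^(-1)*443^(-1 )*2447^1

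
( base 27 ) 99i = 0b1101010100110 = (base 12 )3B46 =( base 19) ih1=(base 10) 6822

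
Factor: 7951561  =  7951561^1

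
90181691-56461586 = 33720105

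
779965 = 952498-172533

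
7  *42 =294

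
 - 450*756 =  - 340200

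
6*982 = 5892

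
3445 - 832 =2613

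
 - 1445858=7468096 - 8913954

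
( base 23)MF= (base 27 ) j8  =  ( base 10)521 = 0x209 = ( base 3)201022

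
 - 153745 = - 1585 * 97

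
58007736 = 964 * 60174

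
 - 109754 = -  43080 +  - 66674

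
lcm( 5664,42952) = 515424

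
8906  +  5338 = 14244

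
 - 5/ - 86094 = 5/86094 = 0.00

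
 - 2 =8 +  - 10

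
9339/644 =14+ 323/644= 14.50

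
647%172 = 131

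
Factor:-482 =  - 2^1*241^1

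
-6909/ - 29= 238 + 7/29  =  238.24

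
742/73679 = 742/73679= 0.01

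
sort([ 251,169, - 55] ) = [ - 55,169,251]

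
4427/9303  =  4427/9303 = 0.48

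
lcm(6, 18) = 18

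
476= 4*119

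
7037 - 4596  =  2441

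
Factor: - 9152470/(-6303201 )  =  2^1*3^(  -  1)*5^1*915247^1*2101067^( -1) 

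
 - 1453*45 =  - 65385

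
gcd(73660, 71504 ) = 4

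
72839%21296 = 8951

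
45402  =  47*966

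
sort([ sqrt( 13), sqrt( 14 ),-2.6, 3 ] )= [-2.6,3,sqrt( 13), sqrt( 14)]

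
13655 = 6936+6719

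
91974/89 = 1033 + 37/89 = 1033.42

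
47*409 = 19223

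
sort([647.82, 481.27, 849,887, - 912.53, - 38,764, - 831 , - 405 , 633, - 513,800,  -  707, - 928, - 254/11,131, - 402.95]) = [  -  928, - 912.53, - 831, - 707, - 513,-405, - 402.95, - 38, - 254/11,131,481.27,633,647.82,764,800, 849,887]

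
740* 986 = 729640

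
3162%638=610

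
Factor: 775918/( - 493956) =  - 2^(  -  1) * 3^ ( - 2)*11^1  *  13^1*2713^1*13721^( - 1)=- 387959/246978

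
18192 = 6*3032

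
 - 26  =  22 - 48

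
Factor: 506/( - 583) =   -  46/53 = - 2^1*23^1*53^ ( - 1)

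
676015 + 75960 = 751975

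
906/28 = 32 + 5/14 = 32.36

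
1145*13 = 14885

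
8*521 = 4168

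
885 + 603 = 1488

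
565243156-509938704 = 55304452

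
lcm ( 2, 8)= 8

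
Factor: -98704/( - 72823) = 2^4*31^1 * 199^1*72823^( - 1)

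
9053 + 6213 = 15266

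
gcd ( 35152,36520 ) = 8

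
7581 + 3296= 10877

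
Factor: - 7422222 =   -  2^1*3^1 * 1237037^1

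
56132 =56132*1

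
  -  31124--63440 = 32316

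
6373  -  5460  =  913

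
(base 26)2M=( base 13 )59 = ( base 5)244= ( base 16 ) 4a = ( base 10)74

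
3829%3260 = 569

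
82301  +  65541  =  147842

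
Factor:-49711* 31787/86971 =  -1580163557/86971 = - 7^1*19^1*29^( - 1 )*239^1*2999^(-1)*49711^1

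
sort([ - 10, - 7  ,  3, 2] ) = [ - 10, - 7, 2,  3 ]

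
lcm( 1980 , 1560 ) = 51480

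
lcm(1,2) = 2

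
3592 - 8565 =  -  4973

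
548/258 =2 + 16/129= 2.12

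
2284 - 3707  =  -1423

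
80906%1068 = 806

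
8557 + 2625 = 11182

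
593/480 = 1 + 113/480 = 1.24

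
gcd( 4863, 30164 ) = 1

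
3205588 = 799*4012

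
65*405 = 26325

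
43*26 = 1118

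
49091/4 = 12272  +  3/4= 12272.75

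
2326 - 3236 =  - 910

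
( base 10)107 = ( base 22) 4j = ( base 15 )72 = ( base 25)47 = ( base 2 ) 1101011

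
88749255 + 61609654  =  150358909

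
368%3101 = 368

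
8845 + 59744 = 68589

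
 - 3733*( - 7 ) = 26131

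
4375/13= 336 + 7/13 = 336.54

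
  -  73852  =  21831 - 95683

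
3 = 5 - 2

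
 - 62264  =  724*( - 86 )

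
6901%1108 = 253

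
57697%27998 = 1701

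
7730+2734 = 10464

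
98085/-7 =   -  14013 + 6/7  =  - 14012.14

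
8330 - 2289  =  6041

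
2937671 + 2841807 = 5779478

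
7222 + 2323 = 9545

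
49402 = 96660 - 47258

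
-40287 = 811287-851574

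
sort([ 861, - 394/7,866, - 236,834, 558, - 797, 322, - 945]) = [ -945, - 797, - 236,-394/7, 322,558, 834, 861, 866 ] 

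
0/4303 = 0 = 0.00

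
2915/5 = 583 = 583.00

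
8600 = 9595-995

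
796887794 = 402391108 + 394496686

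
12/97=12/97 = 0.12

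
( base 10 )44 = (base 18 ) 28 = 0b101100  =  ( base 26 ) 1I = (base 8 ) 54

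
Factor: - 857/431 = -431^( - 1)*857^1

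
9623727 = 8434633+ 1189094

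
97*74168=7194296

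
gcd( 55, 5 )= 5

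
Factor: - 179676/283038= - 186/293  =  - 2^1*3^1*31^1*293^( - 1)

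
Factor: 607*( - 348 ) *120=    - 25348320=- 2^5*3^2*5^1*29^1*607^1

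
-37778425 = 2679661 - 40458086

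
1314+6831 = 8145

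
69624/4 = 17406  =  17406.00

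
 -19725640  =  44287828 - 64013468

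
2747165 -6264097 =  - 3516932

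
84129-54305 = 29824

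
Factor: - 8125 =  - 5^4*13^1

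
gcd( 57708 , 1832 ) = 916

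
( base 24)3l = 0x5d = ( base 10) 93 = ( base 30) 33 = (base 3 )10110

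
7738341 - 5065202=2673139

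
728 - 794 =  - 66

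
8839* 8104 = 71631256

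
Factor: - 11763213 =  - 3^1 * 7^1*11^1* 50923^1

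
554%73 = 43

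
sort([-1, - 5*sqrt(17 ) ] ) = [ - 5*sqrt( 17 ), - 1 ]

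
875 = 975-100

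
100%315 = 100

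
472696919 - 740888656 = -268191737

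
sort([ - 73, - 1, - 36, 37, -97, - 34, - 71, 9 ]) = [- 97, - 73, - 71,  -  36, - 34, - 1, 9, 37 ]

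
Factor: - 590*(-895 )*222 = 2^2*3^1*5^2*37^1*59^1*179^1 = 117227100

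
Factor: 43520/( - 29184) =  - 85/57 = - 3^ ( - 1)*5^1 *17^1*19^(  -  1 ) 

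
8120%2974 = 2172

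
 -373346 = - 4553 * 82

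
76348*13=992524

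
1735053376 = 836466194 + 898587182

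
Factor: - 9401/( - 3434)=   2^ ( - 1)*7^1 * 79^1*101^( - 1) = 553/202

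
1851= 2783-932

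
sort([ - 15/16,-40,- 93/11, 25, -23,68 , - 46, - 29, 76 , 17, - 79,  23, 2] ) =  [ - 79, - 46 ,-40, - 29, - 23, - 93/11, -15/16,2,17,23,25,  68,76]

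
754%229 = 67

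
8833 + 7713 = 16546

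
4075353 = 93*43821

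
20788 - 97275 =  - 76487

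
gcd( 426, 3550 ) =142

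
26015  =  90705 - 64690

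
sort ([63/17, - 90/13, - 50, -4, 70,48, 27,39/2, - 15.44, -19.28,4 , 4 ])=[ - 50 , - 19.28, - 15.44 , - 90/13, - 4, 63/17,4,4, 39/2,27,  48,  70 ] 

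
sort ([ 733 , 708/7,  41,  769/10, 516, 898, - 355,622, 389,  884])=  [ - 355, 41,769/10 , 708/7,  389,516,  622, 733, 884,  898]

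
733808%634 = 270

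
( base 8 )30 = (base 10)24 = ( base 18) 16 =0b11000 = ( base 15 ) 19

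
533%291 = 242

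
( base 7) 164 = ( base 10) 95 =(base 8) 137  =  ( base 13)74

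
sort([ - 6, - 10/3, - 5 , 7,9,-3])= [ - 6,-5, - 10/3, - 3,7  ,  9 ] 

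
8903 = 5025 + 3878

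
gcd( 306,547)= 1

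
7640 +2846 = 10486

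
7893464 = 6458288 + 1435176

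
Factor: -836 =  - 2^2*11^1*19^1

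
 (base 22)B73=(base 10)5481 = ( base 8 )12551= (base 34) 4P7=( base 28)6rl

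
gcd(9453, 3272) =1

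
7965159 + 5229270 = 13194429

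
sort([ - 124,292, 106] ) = [ - 124,106,292]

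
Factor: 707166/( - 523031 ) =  - 2^1*3^2 * 17^1*2311^1*523031^ ( - 1) 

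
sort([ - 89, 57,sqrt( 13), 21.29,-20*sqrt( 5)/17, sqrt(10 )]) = [ - 89, - 20*sqrt( 5)/17, sqrt( 10), sqrt(13),  21.29,57]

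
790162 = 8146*97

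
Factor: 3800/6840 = 3^( - 2 ) * 5^1 = 5/9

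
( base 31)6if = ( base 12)3803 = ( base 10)6339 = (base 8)14303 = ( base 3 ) 22200210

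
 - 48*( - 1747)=83856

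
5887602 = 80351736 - 74464134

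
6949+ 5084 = 12033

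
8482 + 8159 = 16641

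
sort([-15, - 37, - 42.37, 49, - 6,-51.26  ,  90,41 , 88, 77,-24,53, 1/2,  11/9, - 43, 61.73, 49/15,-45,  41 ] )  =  [-51.26, - 45, - 43,-42.37, - 37, - 24,-15, - 6, 1/2,11/9, 49/15, 41, 41, 49, 53, 61.73, 77,  88,90 ] 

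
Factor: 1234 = 2^1 *617^1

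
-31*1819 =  - 56389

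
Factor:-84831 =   -  3^1*28277^1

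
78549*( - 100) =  - 7854900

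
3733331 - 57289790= - 53556459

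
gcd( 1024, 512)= 512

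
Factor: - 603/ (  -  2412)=1/4 = 2^(  -  2)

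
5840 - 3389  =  2451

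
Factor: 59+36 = 5^1*19^1 = 95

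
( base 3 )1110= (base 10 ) 39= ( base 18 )23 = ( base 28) 1b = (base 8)47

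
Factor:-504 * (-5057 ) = 2^3*3^2*7^1 * 13^1*389^1 = 2548728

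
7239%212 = 31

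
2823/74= 38 + 11/74 =38.15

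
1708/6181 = 244/883 = 0.28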